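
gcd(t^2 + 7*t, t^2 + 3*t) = t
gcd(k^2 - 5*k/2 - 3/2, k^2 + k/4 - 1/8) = k + 1/2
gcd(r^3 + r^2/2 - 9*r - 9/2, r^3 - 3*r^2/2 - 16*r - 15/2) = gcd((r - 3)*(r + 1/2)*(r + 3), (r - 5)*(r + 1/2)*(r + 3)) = r^2 + 7*r/2 + 3/2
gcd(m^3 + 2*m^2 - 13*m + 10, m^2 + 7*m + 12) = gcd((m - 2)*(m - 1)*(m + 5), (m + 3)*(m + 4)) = 1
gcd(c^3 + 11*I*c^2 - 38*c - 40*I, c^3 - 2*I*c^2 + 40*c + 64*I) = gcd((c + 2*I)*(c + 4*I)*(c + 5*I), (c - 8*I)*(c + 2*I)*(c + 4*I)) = c^2 + 6*I*c - 8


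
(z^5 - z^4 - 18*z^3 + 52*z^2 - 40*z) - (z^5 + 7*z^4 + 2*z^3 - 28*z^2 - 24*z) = -8*z^4 - 20*z^3 + 80*z^2 - 16*z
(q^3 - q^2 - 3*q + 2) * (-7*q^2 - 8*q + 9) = -7*q^5 - q^4 + 38*q^3 + q^2 - 43*q + 18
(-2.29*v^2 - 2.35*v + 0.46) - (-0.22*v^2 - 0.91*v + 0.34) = -2.07*v^2 - 1.44*v + 0.12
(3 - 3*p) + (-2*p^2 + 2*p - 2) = -2*p^2 - p + 1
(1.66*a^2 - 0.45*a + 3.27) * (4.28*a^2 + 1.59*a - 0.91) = 7.1048*a^4 + 0.7134*a^3 + 11.7695*a^2 + 5.6088*a - 2.9757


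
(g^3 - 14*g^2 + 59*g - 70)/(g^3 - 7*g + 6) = (g^2 - 12*g + 35)/(g^2 + 2*g - 3)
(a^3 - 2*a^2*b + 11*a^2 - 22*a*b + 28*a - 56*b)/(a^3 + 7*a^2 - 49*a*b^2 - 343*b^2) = (a^2 - 2*a*b + 4*a - 8*b)/(a^2 - 49*b^2)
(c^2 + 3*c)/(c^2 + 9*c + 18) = c/(c + 6)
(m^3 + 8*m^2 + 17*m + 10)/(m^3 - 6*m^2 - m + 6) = (m^2 + 7*m + 10)/(m^2 - 7*m + 6)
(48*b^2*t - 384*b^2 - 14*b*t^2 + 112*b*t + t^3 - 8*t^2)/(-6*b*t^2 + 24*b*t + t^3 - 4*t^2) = (-8*b*t + 64*b + t^2 - 8*t)/(t*(t - 4))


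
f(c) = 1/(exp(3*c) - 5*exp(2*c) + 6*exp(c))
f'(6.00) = 0.00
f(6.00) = 0.00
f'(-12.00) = -27125.80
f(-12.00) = 27125.94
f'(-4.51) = -15.15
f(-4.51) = 15.29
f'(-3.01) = -3.38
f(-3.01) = 3.52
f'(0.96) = -2.35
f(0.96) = -1.61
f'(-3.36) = -4.80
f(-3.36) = 4.94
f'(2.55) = -0.00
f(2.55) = 0.00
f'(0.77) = 41.21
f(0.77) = -3.45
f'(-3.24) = -4.25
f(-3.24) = 4.40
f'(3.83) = -0.00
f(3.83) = 0.00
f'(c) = (-3*exp(3*c) + 10*exp(2*c) - 6*exp(c))/(exp(3*c) - 5*exp(2*c) + 6*exp(c))^2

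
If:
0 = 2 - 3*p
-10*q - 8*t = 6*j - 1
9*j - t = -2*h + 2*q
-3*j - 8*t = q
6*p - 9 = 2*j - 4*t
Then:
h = 123/16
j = -91/60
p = 2/3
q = 37/60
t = 59/120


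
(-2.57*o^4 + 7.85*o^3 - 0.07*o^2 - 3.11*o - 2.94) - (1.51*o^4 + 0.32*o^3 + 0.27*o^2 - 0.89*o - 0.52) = -4.08*o^4 + 7.53*o^3 - 0.34*o^2 - 2.22*o - 2.42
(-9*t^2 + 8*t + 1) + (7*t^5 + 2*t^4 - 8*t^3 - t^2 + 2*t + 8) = 7*t^5 + 2*t^4 - 8*t^3 - 10*t^2 + 10*t + 9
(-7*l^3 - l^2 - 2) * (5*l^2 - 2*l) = -35*l^5 + 9*l^4 + 2*l^3 - 10*l^2 + 4*l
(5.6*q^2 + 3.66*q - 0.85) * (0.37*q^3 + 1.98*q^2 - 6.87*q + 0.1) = 2.072*q^5 + 12.4422*q^4 - 31.5397*q^3 - 26.2672*q^2 + 6.2055*q - 0.085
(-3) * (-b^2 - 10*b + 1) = 3*b^2 + 30*b - 3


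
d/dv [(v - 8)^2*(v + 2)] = (v - 8)*(3*v - 4)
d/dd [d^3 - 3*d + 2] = 3*d^2 - 3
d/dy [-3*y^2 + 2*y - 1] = 2 - 6*y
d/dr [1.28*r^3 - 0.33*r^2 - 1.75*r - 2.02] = 3.84*r^2 - 0.66*r - 1.75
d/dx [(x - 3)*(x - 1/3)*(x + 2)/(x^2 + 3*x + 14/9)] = 3*(27*x^4 + 162*x^3 + 171*x^2 - 220*x - 400)/(81*x^4 + 486*x^3 + 981*x^2 + 756*x + 196)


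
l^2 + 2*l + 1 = (l + 1)^2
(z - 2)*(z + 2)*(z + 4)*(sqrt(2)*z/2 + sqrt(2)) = sqrt(2)*z^4/2 + 3*sqrt(2)*z^3 + 2*sqrt(2)*z^2 - 12*sqrt(2)*z - 16*sqrt(2)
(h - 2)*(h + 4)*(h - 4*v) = h^3 - 4*h^2*v + 2*h^2 - 8*h*v - 8*h + 32*v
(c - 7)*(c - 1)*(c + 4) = c^3 - 4*c^2 - 25*c + 28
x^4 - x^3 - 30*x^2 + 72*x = x*(x - 4)*(x - 3)*(x + 6)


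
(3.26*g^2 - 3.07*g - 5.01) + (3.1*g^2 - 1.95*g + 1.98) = 6.36*g^2 - 5.02*g - 3.03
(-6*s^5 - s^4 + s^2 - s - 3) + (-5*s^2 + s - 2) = -6*s^5 - s^4 - 4*s^2 - 5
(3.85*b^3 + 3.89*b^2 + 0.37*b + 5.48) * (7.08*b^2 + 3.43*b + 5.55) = 27.258*b^5 + 40.7467*b^4 + 37.3298*b^3 + 61.657*b^2 + 20.8499*b + 30.414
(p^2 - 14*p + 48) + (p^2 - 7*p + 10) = 2*p^2 - 21*p + 58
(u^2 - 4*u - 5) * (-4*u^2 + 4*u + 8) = -4*u^4 + 20*u^3 + 12*u^2 - 52*u - 40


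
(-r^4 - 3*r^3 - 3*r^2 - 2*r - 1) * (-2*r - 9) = 2*r^5 + 15*r^4 + 33*r^3 + 31*r^2 + 20*r + 9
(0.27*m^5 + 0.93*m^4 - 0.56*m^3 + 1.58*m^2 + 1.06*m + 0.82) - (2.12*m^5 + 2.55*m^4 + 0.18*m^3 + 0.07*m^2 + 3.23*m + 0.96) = -1.85*m^5 - 1.62*m^4 - 0.74*m^3 + 1.51*m^2 - 2.17*m - 0.14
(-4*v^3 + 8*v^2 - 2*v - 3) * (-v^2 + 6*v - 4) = 4*v^5 - 32*v^4 + 66*v^3 - 41*v^2 - 10*v + 12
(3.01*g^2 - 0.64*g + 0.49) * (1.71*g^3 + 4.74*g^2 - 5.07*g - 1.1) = 5.1471*g^5 + 13.173*g^4 - 17.4564*g^3 + 2.2564*g^2 - 1.7803*g - 0.539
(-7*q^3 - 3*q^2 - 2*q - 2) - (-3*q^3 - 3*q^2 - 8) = -4*q^3 - 2*q + 6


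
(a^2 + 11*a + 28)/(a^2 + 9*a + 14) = (a + 4)/(a + 2)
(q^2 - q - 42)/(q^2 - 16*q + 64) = (q^2 - q - 42)/(q^2 - 16*q + 64)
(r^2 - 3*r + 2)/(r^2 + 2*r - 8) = (r - 1)/(r + 4)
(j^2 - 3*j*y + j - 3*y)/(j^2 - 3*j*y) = (j + 1)/j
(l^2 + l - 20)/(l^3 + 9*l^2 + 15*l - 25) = (l - 4)/(l^2 + 4*l - 5)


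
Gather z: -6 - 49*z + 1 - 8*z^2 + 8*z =-8*z^2 - 41*z - 5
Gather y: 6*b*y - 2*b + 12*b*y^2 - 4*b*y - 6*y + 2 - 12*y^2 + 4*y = -2*b + y^2*(12*b - 12) + y*(2*b - 2) + 2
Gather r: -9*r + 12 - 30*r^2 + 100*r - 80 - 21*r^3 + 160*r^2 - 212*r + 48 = -21*r^3 + 130*r^2 - 121*r - 20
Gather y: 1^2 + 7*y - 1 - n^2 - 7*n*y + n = -n^2 + n + y*(7 - 7*n)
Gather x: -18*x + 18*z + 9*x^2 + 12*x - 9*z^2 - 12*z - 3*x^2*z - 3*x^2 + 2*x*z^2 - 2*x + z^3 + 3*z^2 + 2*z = x^2*(6 - 3*z) + x*(2*z^2 - 8) + z^3 - 6*z^2 + 8*z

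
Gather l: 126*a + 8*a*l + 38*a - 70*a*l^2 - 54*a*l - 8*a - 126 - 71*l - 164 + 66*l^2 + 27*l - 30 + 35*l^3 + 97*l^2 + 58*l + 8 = 156*a + 35*l^3 + l^2*(163 - 70*a) + l*(14 - 46*a) - 312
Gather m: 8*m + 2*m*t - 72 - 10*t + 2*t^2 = m*(2*t + 8) + 2*t^2 - 10*t - 72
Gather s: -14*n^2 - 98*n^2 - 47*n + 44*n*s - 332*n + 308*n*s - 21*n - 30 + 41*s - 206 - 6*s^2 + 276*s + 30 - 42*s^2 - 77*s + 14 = -112*n^2 - 400*n - 48*s^2 + s*(352*n + 240) - 192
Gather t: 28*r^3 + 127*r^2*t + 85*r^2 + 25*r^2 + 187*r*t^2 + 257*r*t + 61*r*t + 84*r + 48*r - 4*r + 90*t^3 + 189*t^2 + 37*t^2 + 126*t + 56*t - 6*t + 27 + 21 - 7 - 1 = 28*r^3 + 110*r^2 + 128*r + 90*t^3 + t^2*(187*r + 226) + t*(127*r^2 + 318*r + 176) + 40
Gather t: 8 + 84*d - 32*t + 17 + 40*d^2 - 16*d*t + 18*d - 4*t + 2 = 40*d^2 + 102*d + t*(-16*d - 36) + 27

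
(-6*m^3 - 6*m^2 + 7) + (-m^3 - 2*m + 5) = -7*m^3 - 6*m^2 - 2*m + 12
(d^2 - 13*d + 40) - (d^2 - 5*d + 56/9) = 304/9 - 8*d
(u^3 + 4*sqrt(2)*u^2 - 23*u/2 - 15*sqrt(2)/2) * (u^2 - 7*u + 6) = u^5 - 7*u^4 + 4*sqrt(2)*u^4 - 28*sqrt(2)*u^3 - 11*u^3/2 + 33*sqrt(2)*u^2/2 + 161*u^2/2 - 69*u + 105*sqrt(2)*u/2 - 45*sqrt(2)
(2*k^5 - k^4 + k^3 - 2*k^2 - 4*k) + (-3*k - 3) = 2*k^5 - k^4 + k^3 - 2*k^2 - 7*k - 3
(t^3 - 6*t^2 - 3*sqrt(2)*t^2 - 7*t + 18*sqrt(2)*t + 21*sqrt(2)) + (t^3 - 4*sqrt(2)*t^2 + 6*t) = 2*t^3 - 7*sqrt(2)*t^2 - 6*t^2 - t + 18*sqrt(2)*t + 21*sqrt(2)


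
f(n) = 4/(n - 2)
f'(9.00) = -0.08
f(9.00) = 0.57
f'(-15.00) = -0.01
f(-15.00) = -0.24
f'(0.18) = -1.21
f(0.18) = -2.20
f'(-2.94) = -0.16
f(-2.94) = -0.81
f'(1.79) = -90.70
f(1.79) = -19.05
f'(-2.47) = -0.20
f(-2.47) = -0.89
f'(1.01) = -4.08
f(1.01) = -4.04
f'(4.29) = -0.76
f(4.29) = 1.75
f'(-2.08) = -0.24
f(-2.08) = -0.98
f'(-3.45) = -0.13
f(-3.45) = -0.73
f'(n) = -4/(n - 2)^2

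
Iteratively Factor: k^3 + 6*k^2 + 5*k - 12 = (k + 4)*(k^2 + 2*k - 3) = (k + 3)*(k + 4)*(k - 1)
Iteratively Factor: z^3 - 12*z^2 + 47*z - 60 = (z - 5)*(z^2 - 7*z + 12) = (z - 5)*(z - 3)*(z - 4)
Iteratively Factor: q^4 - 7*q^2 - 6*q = (q + 2)*(q^3 - 2*q^2 - 3*q) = (q + 1)*(q + 2)*(q^2 - 3*q) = (q - 3)*(q + 1)*(q + 2)*(q)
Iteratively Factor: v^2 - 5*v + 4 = (v - 1)*(v - 4)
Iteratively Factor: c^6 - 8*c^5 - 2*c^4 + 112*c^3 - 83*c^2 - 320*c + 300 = (c + 3)*(c^5 - 11*c^4 + 31*c^3 + 19*c^2 - 140*c + 100) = (c - 5)*(c + 3)*(c^4 - 6*c^3 + c^2 + 24*c - 20) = (c - 5)*(c - 1)*(c + 3)*(c^3 - 5*c^2 - 4*c + 20) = (c - 5)*(c - 1)*(c + 2)*(c + 3)*(c^2 - 7*c + 10) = (c - 5)^2*(c - 1)*(c + 2)*(c + 3)*(c - 2)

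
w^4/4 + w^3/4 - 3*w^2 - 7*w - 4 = (w/4 + 1/4)*(w - 4)*(w + 2)^2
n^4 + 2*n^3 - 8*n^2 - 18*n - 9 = (n - 3)*(n + 1)^2*(n + 3)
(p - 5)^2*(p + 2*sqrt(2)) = p^3 - 10*p^2 + 2*sqrt(2)*p^2 - 20*sqrt(2)*p + 25*p + 50*sqrt(2)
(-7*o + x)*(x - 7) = -7*o*x + 49*o + x^2 - 7*x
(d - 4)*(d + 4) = d^2 - 16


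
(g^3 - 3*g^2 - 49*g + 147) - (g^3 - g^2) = -2*g^2 - 49*g + 147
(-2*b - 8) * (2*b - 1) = -4*b^2 - 14*b + 8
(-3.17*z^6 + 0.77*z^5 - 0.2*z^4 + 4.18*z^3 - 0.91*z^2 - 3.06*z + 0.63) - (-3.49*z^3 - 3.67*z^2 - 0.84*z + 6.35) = -3.17*z^6 + 0.77*z^5 - 0.2*z^4 + 7.67*z^3 + 2.76*z^2 - 2.22*z - 5.72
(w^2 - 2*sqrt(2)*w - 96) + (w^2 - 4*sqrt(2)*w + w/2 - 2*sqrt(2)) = 2*w^2 - 6*sqrt(2)*w + w/2 - 96 - 2*sqrt(2)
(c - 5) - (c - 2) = -3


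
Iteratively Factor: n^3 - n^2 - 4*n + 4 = (n - 1)*(n^2 - 4) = (n - 1)*(n + 2)*(n - 2)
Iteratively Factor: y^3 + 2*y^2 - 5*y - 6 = (y - 2)*(y^2 + 4*y + 3) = (y - 2)*(y + 1)*(y + 3)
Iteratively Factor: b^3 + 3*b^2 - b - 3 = (b + 1)*(b^2 + 2*b - 3) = (b - 1)*(b + 1)*(b + 3)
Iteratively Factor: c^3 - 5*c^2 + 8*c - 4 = (c - 2)*(c^2 - 3*c + 2) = (c - 2)*(c - 1)*(c - 2)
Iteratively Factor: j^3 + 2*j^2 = (j)*(j^2 + 2*j) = j*(j + 2)*(j)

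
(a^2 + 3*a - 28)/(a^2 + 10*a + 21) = (a - 4)/(a + 3)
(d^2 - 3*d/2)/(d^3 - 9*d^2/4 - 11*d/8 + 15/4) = 4*d/(4*d^2 - 3*d - 10)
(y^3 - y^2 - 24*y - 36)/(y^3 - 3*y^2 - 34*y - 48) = (y - 6)/(y - 8)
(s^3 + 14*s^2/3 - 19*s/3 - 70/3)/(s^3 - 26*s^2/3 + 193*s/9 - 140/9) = 3*(s^2 + 7*s + 10)/(3*s^2 - 19*s + 20)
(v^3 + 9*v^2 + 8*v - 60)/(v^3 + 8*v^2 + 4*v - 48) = (v + 5)/(v + 4)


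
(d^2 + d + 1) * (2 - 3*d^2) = -3*d^4 - 3*d^3 - d^2 + 2*d + 2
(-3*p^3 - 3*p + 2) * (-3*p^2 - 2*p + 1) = 9*p^5 + 6*p^4 + 6*p^3 - 7*p + 2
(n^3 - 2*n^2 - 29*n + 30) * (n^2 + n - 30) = n^5 - n^4 - 61*n^3 + 61*n^2 + 900*n - 900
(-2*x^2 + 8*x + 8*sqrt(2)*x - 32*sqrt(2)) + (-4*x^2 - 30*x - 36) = -6*x^2 - 22*x + 8*sqrt(2)*x - 32*sqrt(2) - 36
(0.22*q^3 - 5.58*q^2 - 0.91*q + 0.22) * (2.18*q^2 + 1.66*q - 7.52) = 0.4796*q^5 - 11.7992*q^4 - 12.901*q^3 + 40.9306*q^2 + 7.2084*q - 1.6544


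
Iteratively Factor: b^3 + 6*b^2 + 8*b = (b + 4)*(b^2 + 2*b) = b*(b + 4)*(b + 2)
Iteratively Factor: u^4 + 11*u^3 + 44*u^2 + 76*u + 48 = (u + 2)*(u^3 + 9*u^2 + 26*u + 24) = (u + 2)*(u + 3)*(u^2 + 6*u + 8) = (u + 2)*(u + 3)*(u + 4)*(u + 2)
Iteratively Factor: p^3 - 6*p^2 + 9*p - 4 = (p - 1)*(p^2 - 5*p + 4) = (p - 1)^2*(p - 4)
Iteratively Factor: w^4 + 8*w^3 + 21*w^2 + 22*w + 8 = (w + 4)*(w^3 + 4*w^2 + 5*w + 2) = (w + 2)*(w + 4)*(w^2 + 2*w + 1) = (w + 1)*(w + 2)*(w + 4)*(w + 1)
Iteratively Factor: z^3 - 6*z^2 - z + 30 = (z + 2)*(z^2 - 8*z + 15) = (z - 5)*(z + 2)*(z - 3)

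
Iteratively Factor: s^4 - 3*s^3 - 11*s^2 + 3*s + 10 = (s - 5)*(s^3 + 2*s^2 - s - 2) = (s - 5)*(s - 1)*(s^2 + 3*s + 2) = (s - 5)*(s - 1)*(s + 2)*(s + 1)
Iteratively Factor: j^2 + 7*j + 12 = (j + 3)*(j + 4)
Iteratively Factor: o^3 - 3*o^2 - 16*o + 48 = (o + 4)*(o^2 - 7*o + 12) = (o - 3)*(o + 4)*(o - 4)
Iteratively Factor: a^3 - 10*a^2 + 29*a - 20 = (a - 1)*(a^2 - 9*a + 20) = (a - 5)*(a - 1)*(a - 4)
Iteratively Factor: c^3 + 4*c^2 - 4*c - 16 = (c + 2)*(c^2 + 2*c - 8) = (c - 2)*(c + 2)*(c + 4)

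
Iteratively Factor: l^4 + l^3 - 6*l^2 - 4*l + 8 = (l - 2)*(l^3 + 3*l^2 - 4) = (l - 2)*(l - 1)*(l^2 + 4*l + 4) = (l - 2)*(l - 1)*(l + 2)*(l + 2)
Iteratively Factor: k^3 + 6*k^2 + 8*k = (k + 4)*(k^2 + 2*k) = (k + 2)*(k + 4)*(k)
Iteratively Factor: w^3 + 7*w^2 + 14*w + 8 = (w + 4)*(w^2 + 3*w + 2) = (w + 2)*(w + 4)*(w + 1)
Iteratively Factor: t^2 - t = (t - 1)*(t)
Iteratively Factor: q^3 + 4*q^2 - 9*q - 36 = (q - 3)*(q^2 + 7*q + 12) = (q - 3)*(q + 3)*(q + 4)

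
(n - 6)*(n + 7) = n^2 + n - 42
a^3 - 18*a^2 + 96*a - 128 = (a - 8)^2*(a - 2)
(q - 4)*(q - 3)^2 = q^3 - 10*q^2 + 33*q - 36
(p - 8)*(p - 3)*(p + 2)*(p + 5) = p^4 - 4*p^3 - 43*p^2 + 58*p + 240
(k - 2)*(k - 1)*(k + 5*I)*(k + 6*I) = k^4 - 3*k^3 + 11*I*k^3 - 28*k^2 - 33*I*k^2 + 90*k + 22*I*k - 60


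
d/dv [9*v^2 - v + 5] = 18*v - 1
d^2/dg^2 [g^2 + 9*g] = 2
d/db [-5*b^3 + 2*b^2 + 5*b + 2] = -15*b^2 + 4*b + 5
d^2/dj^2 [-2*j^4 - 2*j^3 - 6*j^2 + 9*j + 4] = -24*j^2 - 12*j - 12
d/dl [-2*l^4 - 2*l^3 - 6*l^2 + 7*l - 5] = -8*l^3 - 6*l^2 - 12*l + 7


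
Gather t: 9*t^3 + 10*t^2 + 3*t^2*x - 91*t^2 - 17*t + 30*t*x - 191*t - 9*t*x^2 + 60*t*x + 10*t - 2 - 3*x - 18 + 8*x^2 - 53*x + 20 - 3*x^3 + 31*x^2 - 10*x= 9*t^3 + t^2*(3*x - 81) + t*(-9*x^2 + 90*x - 198) - 3*x^3 + 39*x^2 - 66*x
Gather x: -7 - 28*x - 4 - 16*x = -44*x - 11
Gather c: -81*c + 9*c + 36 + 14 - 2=48 - 72*c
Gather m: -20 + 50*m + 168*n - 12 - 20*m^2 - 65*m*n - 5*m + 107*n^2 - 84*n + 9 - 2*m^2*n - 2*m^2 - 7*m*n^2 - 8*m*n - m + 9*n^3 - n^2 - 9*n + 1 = m^2*(-2*n - 22) + m*(-7*n^2 - 73*n + 44) + 9*n^3 + 106*n^2 + 75*n - 22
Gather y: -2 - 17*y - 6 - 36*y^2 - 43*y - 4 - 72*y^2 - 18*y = -108*y^2 - 78*y - 12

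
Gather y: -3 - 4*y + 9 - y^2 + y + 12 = -y^2 - 3*y + 18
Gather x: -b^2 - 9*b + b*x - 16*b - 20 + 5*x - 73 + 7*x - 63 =-b^2 - 25*b + x*(b + 12) - 156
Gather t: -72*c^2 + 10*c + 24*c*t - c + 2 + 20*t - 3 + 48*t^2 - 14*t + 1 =-72*c^2 + 9*c + 48*t^2 + t*(24*c + 6)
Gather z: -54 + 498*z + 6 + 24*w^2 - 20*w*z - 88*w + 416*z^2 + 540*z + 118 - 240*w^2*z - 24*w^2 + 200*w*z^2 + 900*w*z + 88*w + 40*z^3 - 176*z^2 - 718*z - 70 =40*z^3 + z^2*(200*w + 240) + z*(-240*w^2 + 880*w + 320)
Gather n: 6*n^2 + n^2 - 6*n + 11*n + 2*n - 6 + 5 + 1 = 7*n^2 + 7*n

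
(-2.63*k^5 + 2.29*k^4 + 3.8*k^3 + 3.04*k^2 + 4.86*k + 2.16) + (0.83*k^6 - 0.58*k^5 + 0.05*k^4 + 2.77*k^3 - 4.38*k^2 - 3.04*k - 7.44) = 0.83*k^6 - 3.21*k^5 + 2.34*k^4 + 6.57*k^3 - 1.34*k^2 + 1.82*k - 5.28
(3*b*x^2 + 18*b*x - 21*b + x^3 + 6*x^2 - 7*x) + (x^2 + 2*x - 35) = 3*b*x^2 + 18*b*x - 21*b + x^3 + 7*x^2 - 5*x - 35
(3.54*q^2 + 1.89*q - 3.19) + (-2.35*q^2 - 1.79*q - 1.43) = 1.19*q^2 + 0.0999999999999999*q - 4.62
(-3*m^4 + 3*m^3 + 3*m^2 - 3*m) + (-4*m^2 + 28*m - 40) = -3*m^4 + 3*m^3 - m^2 + 25*m - 40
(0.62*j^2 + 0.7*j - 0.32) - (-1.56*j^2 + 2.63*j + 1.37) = 2.18*j^2 - 1.93*j - 1.69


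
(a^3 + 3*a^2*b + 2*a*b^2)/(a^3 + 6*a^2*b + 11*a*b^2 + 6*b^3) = a/(a + 3*b)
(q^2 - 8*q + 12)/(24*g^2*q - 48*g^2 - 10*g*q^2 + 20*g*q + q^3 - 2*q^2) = (q - 6)/(24*g^2 - 10*g*q + q^2)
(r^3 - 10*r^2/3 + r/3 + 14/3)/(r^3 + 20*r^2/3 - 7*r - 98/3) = (r^2 - r - 2)/(r^2 + 9*r + 14)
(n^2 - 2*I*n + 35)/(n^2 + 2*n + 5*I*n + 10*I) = (n - 7*I)/(n + 2)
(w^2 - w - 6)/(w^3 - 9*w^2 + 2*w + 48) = 1/(w - 8)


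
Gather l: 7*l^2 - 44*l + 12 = 7*l^2 - 44*l + 12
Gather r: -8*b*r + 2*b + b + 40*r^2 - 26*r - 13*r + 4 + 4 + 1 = 3*b + 40*r^2 + r*(-8*b - 39) + 9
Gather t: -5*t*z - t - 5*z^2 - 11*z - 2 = t*(-5*z - 1) - 5*z^2 - 11*z - 2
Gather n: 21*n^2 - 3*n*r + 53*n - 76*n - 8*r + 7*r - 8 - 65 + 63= 21*n^2 + n*(-3*r - 23) - r - 10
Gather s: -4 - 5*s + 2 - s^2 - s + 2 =-s^2 - 6*s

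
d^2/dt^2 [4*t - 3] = 0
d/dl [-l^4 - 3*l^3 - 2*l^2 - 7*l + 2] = -4*l^3 - 9*l^2 - 4*l - 7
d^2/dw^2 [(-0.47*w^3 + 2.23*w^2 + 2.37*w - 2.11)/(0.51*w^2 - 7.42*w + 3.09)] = (3.5527136788005e-15*w^4 - 32.161264*w^3 + 40.277988*w^2 - 1.42696800000004*w - 74.425412)/(0.132651*w^6 - 5.789826*w^5 + 86.647419*w^4 - 478.677556*w^3 + 524.981421*w^2 - 212.540706*w + 29.503629)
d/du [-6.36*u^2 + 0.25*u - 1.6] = 0.25 - 12.72*u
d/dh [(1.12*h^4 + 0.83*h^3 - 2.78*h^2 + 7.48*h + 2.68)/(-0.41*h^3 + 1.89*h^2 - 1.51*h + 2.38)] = (-0.4592*h^6 + 4.2336*h^5 - 4.6447*h^4 + 14.2894*h^3 - 0.716800000000003*h^2 - 23.3632*h + 21.8492)/(0.1681*h^6 - 1.5498*h^5 + 4.8103*h^4 - 7.6594*h^3 + 11.2765*h^2 - 7.1876*h + 5.6644)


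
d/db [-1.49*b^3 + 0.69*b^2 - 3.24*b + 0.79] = -4.47*b^2 + 1.38*b - 3.24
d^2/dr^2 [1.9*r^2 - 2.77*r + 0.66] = 3.80000000000000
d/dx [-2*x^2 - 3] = -4*x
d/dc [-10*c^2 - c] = -20*c - 1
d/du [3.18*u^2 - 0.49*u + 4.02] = 6.36*u - 0.49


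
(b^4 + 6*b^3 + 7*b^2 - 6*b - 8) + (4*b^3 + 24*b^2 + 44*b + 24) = b^4 + 10*b^3 + 31*b^2 + 38*b + 16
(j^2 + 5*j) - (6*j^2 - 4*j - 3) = -5*j^2 + 9*j + 3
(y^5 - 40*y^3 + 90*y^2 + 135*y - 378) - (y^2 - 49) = y^5 - 40*y^3 + 89*y^2 + 135*y - 329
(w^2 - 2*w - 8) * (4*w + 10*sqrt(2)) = 4*w^3 - 8*w^2 + 10*sqrt(2)*w^2 - 32*w - 20*sqrt(2)*w - 80*sqrt(2)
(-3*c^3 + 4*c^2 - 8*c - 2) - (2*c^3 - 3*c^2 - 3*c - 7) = -5*c^3 + 7*c^2 - 5*c + 5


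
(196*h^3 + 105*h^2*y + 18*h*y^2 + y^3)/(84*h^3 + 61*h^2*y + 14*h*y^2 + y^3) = (7*h + y)/(3*h + y)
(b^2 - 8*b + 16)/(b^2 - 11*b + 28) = (b - 4)/(b - 7)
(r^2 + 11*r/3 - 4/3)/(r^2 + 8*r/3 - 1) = (r + 4)/(r + 3)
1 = 1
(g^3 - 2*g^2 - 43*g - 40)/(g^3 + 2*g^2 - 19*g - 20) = (g - 8)/(g - 4)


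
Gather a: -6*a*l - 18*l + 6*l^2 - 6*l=-6*a*l + 6*l^2 - 24*l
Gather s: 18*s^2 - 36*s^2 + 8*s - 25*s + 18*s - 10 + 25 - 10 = -18*s^2 + s + 5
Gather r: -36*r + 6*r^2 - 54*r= 6*r^2 - 90*r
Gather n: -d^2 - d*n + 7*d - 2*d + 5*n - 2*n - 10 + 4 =-d^2 + 5*d + n*(3 - d) - 6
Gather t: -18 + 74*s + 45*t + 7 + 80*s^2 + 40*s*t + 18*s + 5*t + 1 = 80*s^2 + 92*s + t*(40*s + 50) - 10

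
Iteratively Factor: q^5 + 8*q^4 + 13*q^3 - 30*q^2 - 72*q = (q)*(q^4 + 8*q^3 + 13*q^2 - 30*q - 72) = q*(q + 3)*(q^3 + 5*q^2 - 2*q - 24) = q*(q + 3)*(q + 4)*(q^2 + q - 6) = q*(q + 3)^2*(q + 4)*(q - 2)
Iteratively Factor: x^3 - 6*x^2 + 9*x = (x - 3)*(x^2 - 3*x) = (x - 3)^2*(x)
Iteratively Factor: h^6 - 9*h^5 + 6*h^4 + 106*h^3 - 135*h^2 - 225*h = (h - 5)*(h^5 - 4*h^4 - 14*h^3 + 36*h^2 + 45*h) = h*(h - 5)*(h^4 - 4*h^3 - 14*h^2 + 36*h + 45) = h*(h - 5)*(h - 3)*(h^3 - h^2 - 17*h - 15) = h*(h - 5)^2*(h - 3)*(h^2 + 4*h + 3) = h*(h - 5)^2*(h - 3)*(h + 1)*(h + 3)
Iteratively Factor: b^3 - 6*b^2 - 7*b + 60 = (b - 5)*(b^2 - b - 12) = (b - 5)*(b + 3)*(b - 4)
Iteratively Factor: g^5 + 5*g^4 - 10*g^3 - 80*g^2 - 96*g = (g - 4)*(g^4 + 9*g^3 + 26*g^2 + 24*g) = (g - 4)*(g + 2)*(g^3 + 7*g^2 + 12*g) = (g - 4)*(g + 2)*(g + 4)*(g^2 + 3*g) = (g - 4)*(g + 2)*(g + 3)*(g + 4)*(g)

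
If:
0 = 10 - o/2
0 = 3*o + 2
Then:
No Solution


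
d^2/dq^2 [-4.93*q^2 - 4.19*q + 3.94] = -9.86000000000000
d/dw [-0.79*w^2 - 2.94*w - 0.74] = -1.58*w - 2.94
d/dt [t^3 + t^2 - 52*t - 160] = 3*t^2 + 2*t - 52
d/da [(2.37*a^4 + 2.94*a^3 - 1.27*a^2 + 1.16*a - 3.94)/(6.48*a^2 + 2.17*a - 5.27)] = (30.7152*a^5 + 34.4799*a^4 - 37.2*a^3 - 56.7541*a^2 + 64.4482*a + 2.4366)/(41.9904*a^4 + 28.1232*a^3 - 63.5903*a^2 - 22.8718*a + 27.7729)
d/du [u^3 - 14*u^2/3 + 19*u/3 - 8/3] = 3*u^2 - 28*u/3 + 19/3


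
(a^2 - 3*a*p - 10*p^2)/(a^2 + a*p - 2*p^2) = (-a + 5*p)/(-a + p)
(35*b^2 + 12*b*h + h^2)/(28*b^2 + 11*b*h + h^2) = (5*b + h)/(4*b + h)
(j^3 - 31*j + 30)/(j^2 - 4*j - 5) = (j^2 + 5*j - 6)/(j + 1)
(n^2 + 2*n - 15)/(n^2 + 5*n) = (n - 3)/n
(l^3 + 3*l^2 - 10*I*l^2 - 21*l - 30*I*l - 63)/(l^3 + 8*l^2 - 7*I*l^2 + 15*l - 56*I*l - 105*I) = (l - 3*I)/(l + 5)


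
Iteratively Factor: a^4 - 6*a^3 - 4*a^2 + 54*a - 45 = (a - 3)*(a^3 - 3*a^2 - 13*a + 15) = (a - 5)*(a - 3)*(a^2 + 2*a - 3) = (a - 5)*(a - 3)*(a + 3)*(a - 1)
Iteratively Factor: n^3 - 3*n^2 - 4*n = (n + 1)*(n^2 - 4*n) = (n - 4)*(n + 1)*(n)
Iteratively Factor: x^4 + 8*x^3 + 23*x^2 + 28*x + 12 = (x + 2)*(x^3 + 6*x^2 + 11*x + 6) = (x + 1)*(x + 2)*(x^2 + 5*x + 6) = (x + 1)*(x + 2)*(x + 3)*(x + 2)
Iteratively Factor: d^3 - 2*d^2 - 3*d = (d)*(d^2 - 2*d - 3) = d*(d + 1)*(d - 3)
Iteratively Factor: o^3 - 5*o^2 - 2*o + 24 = (o - 4)*(o^2 - o - 6) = (o - 4)*(o - 3)*(o + 2)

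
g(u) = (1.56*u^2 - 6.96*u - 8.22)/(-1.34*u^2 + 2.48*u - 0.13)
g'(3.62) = -1.73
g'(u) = (2.68*u - 2.48)*(1.56*u^2 - 6.96*u - 8.22)/(-1.34*u^2 + 2.48*u - 0.13)^2 + (3.12*u - 6.96)/(-1.34*u^2 + 2.48*u - 0.13) = (-5.4576*u^2 - 22.4352*u + 21.2904)/(1.7956*u^4 - 6.6464*u^3 + 6.4988*u^2 - 0.6448*u + 0.0169)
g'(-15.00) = -0.01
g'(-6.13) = -0.01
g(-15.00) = -1.32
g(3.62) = 1.49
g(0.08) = -146.54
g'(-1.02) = 2.34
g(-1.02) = -0.12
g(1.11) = -14.43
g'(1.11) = -10.95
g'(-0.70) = 5.39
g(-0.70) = 1.02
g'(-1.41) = 1.06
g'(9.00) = -0.08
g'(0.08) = 5437.59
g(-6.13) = -1.42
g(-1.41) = -0.75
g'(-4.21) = 0.02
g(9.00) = -0.64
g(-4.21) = -1.42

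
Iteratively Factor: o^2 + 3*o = (o + 3)*(o)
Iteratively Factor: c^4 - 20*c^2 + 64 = (c - 2)*(c^3 + 2*c^2 - 16*c - 32) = (c - 2)*(c + 2)*(c^2 - 16) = (c - 2)*(c + 2)*(c + 4)*(c - 4)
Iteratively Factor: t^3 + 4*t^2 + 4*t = (t + 2)*(t^2 + 2*t) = t*(t + 2)*(t + 2)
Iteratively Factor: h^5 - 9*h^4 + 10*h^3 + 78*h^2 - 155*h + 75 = (h - 1)*(h^4 - 8*h^3 + 2*h^2 + 80*h - 75) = (h - 1)*(h + 3)*(h^3 - 11*h^2 + 35*h - 25) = (h - 5)*(h - 1)*(h + 3)*(h^2 - 6*h + 5) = (h - 5)^2*(h - 1)*(h + 3)*(h - 1)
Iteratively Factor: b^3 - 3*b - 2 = (b - 2)*(b^2 + 2*b + 1) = (b - 2)*(b + 1)*(b + 1)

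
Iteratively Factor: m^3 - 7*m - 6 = (m - 3)*(m^2 + 3*m + 2) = (m - 3)*(m + 1)*(m + 2)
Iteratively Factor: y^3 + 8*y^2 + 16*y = (y + 4)*(y^2 + 4*y) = y*(y + 4)*(y + 4)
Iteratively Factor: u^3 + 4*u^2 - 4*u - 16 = (u + 2)*(u^2 + 2*u - 8) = (u - 2)*(u + 2)*(u + 4)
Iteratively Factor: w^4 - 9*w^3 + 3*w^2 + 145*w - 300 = (w + 4)*(w^3 - 13*w^2 + 55*w - 75) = (w - 5)*(w + 4)*(w^2 - 8*w + 15) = (w - 5)*(w - 3)*(w + 4)*(w - 5)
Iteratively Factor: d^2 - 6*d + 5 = (d - 5)*(d - 1)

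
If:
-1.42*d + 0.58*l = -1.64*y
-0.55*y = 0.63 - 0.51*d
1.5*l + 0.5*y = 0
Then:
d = -21.10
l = 6.90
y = -20.71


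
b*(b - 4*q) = b^2 - 4*b*q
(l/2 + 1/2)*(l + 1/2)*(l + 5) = l^3/2 + 13*l^2/4 + 4*l + 5/4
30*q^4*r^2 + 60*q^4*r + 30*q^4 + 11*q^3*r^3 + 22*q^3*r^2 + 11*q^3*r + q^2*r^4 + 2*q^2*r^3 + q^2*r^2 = (5*q + r)*(6*q + r)*(q*r + q)^2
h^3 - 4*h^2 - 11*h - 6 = (h - 6)*(h + 1)^2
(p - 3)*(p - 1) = p^2 - 4*p + 3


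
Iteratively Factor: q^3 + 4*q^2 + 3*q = (q + 3)*(q^2 + q) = (q + 1)*(q + 3)*(q)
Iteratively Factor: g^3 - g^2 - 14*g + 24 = (g - 2)*(g^2 + g - 12) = (g - 3)*(g - 2)*(g + 4)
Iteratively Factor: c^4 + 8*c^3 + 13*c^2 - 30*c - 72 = (c + 4)*(c^3 + 4*c^2 - 3*c - 18) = (c + 3)*(c + 4)*(c^2 + c - 6) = (c + 3)^2*(c + 4)*(c - 2)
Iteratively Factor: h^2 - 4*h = (h)*(h - 4)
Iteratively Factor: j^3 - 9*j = (j + 3)*(j^2 - 3*j) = j*(j + 3)*(j - 3)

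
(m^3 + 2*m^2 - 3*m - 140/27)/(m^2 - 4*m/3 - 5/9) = (9*m^2 + 33*m + 28)/(3*(3*m + 1))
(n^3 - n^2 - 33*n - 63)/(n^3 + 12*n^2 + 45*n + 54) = (n - 7)/(n + 6)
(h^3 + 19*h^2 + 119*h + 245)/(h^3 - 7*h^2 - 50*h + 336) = (h^2 + 12*h + 35)/(h^2 - 14*h + 48)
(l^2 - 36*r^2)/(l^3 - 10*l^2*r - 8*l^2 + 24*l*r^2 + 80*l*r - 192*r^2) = (-l - 6*r)/(-l^2 + 4*l*r + 8*l - 32*r)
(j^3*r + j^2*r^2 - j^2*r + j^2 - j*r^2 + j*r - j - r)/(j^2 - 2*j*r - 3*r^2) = (-j^2*r + j*r - j + 1)/(-j + 3*r)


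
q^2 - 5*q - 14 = (q - 7)*(q + 2)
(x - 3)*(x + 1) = x^2 - 2*x - 3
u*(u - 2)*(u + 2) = u^3 - 4*u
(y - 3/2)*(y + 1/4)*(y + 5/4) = y^3 - 31*y/16 - 15/32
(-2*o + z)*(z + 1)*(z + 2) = -2*o*z^2 - 6*o*z - 4*o + z^3 + 3*z^2 + 2*z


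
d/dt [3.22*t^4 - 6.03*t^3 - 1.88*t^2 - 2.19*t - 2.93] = 12.88*t^3 - 18.09*t^2 - 3.76*t - 2.19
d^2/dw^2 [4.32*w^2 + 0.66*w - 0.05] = 8.64000000000000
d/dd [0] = 0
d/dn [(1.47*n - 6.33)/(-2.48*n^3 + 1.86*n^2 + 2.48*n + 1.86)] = (7.2912*n^3 - 49.8294*n^2 + 23.5476*n + 18.4326)/(6.1504*n^6 - 9.2256*n^5 - 8.8412*n^4 + 13.0696*n^2 + 9.2256*n + 3.4596)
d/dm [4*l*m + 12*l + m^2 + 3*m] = 4*l + 2*m + 3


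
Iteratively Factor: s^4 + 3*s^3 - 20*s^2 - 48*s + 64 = (s - 1)*(s^3 + 4*s^2 - 16*s - 64) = (s - 4)*(s - 1)*(s^2 + 8*s + 16) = (s - 4)*(s - 1)*(s + 4)*(s + 4)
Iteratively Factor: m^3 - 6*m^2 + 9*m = (m)*(m^2 - 6*m + 9) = m*(m - 3)*(m - 3)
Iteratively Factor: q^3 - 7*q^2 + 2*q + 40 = (q - 4)*(q^2 - 3*q - 10) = (q - 5)*(q - 4)*(q + 2)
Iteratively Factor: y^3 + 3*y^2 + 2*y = (y + 2)*(y^2 + y) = (y + 1)*(y + 2)*(y)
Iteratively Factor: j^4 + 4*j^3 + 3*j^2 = (j)*(j^3 + 4*j^2 + 3*j) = j*(j + 3)*(j^2 + j) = j^2*(j + 3)*(j + 1)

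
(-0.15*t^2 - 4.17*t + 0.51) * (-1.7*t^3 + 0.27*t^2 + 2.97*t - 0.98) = 0.255*t^5 + 7.0485*t^4 - 2.4384*t^3 - 12.1002*t^2 + 5.6013*t - 0.4998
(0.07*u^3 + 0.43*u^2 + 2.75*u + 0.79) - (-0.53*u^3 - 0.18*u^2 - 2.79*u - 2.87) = 0.6*u^3 + 0.61*u^2 + 5.54*u + 3.66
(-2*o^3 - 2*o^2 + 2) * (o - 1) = -2*o^4 + 2*o^2 + 2*o - 2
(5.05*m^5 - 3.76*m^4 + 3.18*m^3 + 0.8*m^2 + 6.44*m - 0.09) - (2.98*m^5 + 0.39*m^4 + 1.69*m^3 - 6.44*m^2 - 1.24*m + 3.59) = 2.07*m^5 - 4.15*m^4 + 1.49*m^3 + 7.24*m^2 + 7.68*m - 3.68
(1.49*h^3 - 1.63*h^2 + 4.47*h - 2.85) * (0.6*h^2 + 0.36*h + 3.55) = 0.894*h^5 - 0.4416*h^4 + 7.3847*h^3 - 5.8873*h^2 + 14.8425*h - 10.1175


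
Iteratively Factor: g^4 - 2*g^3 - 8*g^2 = (g)*(g^3 - 2*g^2 - 8*g) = g*(g + 2)*(g^2 - 4*g) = g^2*(g + 2)*(g - 4)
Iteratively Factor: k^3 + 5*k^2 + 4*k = (k + 4)*(k^2 + k) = (k + 1)*(k + 4)*(k)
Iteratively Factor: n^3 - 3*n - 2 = (n + 1)*(n^2 - n - 2) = (n - 2)*(n + 1)*(n + 1)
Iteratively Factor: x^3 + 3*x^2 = (x)*(x^2 + 3*x) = x*(x + 3)*(x)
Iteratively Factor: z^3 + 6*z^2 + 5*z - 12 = (z + 3)*(z^2 + 3*z - 4) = (z + 3)*(z + 4)*(z - 1)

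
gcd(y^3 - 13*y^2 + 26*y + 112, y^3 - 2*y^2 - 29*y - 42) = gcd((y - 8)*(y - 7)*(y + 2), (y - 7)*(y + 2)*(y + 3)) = y^2 - 5*y - 14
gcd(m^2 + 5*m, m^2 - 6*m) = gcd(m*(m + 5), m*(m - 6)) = m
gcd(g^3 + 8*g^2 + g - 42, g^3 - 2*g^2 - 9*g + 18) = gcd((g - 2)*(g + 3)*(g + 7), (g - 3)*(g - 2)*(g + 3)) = g^2 + g - 6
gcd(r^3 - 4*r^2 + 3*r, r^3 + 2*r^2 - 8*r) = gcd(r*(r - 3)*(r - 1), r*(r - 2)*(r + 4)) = r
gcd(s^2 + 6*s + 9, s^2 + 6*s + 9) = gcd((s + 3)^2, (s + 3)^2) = s^2 + 6*s + 9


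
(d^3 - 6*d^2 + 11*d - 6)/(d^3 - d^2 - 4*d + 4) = (d - 3)/(d + 2)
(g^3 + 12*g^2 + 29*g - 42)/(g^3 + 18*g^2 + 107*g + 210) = (g - 1)/(g + 5)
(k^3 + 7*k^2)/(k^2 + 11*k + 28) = k^2/(k + 4)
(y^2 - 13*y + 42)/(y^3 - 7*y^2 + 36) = (y - 7)/(y^2 - y - 6)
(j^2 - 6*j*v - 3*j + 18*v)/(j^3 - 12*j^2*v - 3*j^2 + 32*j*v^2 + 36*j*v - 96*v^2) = (j - 6*v)/(j^2 - 12*j*v + 32*v^2)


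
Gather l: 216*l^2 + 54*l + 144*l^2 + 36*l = 360*l^2 + 90*l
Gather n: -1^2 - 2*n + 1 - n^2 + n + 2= -n^2 - n + 2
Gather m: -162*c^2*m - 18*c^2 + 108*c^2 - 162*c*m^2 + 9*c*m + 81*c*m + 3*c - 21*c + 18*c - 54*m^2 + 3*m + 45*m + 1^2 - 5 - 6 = 90*c^2 + m^2*(-162*c - 54) + m*(-162*c^2 + 90*c + 48) - 10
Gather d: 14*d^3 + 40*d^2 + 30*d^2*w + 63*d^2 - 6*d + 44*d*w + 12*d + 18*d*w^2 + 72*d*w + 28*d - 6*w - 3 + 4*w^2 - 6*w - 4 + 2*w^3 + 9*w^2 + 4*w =14*d^3 + d^2*(30*w + 103) + d*(18*w^2 + 116*w + 34) + 2*w^3 + 13*w^2 - 8*w - 7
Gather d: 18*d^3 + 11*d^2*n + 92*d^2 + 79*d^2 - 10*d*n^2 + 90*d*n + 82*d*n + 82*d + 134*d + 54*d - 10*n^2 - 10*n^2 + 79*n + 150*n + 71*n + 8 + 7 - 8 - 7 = 18*d^3 + d^2*(11*n + 171) + d*(-10*n^2 + 172*n + 270) - 20*n^2 + 300*n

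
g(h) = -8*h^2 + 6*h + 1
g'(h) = 6 - 16*h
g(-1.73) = -33.32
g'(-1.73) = 33.68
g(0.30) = 2.08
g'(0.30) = 1.20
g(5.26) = -188.78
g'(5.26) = -78.16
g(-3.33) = -107.69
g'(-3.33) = 59.28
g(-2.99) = -88.46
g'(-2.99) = 53.84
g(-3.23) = -101.84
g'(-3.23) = 57.68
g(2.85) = -46.88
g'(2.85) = -39.60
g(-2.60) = -68.68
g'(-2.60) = 47.60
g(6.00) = -251.00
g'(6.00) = -90.00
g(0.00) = 1.00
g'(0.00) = 6.00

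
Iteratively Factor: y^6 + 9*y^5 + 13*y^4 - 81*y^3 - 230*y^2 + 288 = (y - 1)*(y^5 + 10*y^4 + 23*y^3 - 58*y^2 - 288*y - 288) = (y - 3)*(y - 1)*(y^4 + 13*y^3 + 62*y^2 + 128*y + 96) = (y - 3)*(y - 1)*(y + 2)*(y^3 + 11*y^2 + 40*y + 48) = (y - 3)*(y - 1)*(y + 2)*(y + 3)*(y^2 + 8*y + 16) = (y - 3)*(y - 1)*(y + 2)*(y + 3)*(y + 4)*(y + 4)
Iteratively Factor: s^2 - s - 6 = (s - 3)*(s + 2)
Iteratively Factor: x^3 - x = (x)*(x^2 - 1) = x*(x - 1)*(x + 1)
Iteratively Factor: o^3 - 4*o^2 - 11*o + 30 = (o - 5)*(o^2 + o - 6) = (o - 5)*(o + 3)*(o - 2)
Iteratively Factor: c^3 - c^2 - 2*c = (c)*(c^2 - c - 2) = c*(c + 1)*(c - 2)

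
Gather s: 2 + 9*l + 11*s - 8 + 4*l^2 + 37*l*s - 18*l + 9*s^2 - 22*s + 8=4*l^2 - 9*l + 9*s^2 + s*(37*l - 11) + 2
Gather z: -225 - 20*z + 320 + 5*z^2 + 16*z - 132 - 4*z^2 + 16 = z^2 - 4*z - 21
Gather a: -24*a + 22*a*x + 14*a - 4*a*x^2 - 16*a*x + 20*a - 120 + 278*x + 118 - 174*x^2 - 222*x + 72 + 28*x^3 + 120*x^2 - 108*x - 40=a*(-4*x^2 + 6*x + 10) + 28*x^3 - 54*x^2 - 52*x + 30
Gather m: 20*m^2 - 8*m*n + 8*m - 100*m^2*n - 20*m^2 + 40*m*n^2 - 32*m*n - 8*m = -100*m^2*n + m*(40*n^2 - 40*n)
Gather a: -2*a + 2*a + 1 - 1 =0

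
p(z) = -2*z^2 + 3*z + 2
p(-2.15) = -13.70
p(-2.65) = -20.00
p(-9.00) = -187.00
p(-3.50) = -33.00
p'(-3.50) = 17.00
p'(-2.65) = 13.60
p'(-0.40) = 4.60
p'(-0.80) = 6.20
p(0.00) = 2.00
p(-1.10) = -3.72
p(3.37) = -10.60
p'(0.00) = 3.00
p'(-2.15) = 11.60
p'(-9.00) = 39.00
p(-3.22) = -28.40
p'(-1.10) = 7.40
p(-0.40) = 0.48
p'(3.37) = -10.48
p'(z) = 3 - 4*z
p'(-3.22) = 15.88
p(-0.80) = -1.68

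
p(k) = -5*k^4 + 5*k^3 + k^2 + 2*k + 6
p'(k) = -20*k^3 + 15*k^2 + 2*k + 2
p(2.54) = -108.65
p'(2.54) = -223.89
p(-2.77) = -392.50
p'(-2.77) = 536.63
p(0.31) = 6.82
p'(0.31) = 3.47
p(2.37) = -74.83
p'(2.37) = -175.25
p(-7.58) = -18635.49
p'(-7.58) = 9559.08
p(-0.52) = 4.16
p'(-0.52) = 7.83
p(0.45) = 7.35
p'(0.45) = 4.12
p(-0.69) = 2.32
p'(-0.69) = 14.33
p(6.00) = -5346.00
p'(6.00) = -3766.00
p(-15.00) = -269799.00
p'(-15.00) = 70847.00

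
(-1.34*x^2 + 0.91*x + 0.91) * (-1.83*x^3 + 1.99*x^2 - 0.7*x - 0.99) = 2.4522*x^5 - 4.3319*x^4 + 1.0836*x^3 + 2.5005*x^2 - 1.5379*x - 0.9009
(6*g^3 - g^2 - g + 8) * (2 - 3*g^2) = -18*g^5 + 3*g^4 + 15*g^3 - 26*g^2 - 2*g + 16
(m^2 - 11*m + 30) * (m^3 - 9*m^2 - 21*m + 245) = m^5 - 20*m^4 + 108*m^3 + 206*m^2 - 3325*m + 7350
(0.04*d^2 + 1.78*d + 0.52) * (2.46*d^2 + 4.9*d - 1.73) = 0.0984*d^4 + 4.5748*d^3 + 9.932*d^2 - 0.5314*d - 0.8996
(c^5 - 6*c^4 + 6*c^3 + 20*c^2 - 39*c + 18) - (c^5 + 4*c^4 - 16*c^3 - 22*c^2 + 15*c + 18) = -10*c^4 + 22*c^3 + 42*c^2 - 54*c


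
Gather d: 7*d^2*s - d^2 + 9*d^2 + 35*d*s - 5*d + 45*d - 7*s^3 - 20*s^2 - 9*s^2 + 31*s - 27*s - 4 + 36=d^2*(7*s + 8) + d*(35*s + 40) - 7*s^3 - 29*s^2 + 4*s + 32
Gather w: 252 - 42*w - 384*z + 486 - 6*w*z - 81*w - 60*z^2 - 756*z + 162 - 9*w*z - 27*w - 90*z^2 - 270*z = w*(-15*z - 150) - 150*z^2 - 1410*z + 900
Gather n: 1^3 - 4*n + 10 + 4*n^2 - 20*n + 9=4*n^2 - 24*n + 20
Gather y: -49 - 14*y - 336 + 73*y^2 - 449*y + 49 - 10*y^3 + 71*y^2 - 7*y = -10*y^3 + 144*y^2 - 470*y - 336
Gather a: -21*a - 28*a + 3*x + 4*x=-49*a + 7*x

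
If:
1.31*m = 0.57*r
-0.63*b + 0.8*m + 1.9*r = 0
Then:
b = 3.56839936992609*r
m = 0.435114503816794*r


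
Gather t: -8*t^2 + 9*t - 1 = -8*t^2 + 9*t - 1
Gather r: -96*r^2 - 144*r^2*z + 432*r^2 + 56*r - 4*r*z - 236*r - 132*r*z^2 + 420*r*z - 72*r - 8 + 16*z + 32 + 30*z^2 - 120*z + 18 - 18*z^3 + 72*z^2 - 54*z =r^2*(336 - 144*z) + r*(-132*z^2 + 416*z - 252) - 18*z^3 + 102*z^2 - 158*z + 42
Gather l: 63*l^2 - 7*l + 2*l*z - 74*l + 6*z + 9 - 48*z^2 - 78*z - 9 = 63*l^2 + l*(2*z - 81) - 48*z^2 - 72*z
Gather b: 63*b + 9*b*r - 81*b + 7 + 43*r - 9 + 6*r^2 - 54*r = b*(9*r - 18) + 6*r^2 - 11*r - 2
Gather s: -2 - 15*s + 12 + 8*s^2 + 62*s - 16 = 8*s^2 + 47*s - 6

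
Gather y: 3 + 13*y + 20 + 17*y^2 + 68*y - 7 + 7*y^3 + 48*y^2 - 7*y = 7*y^3 + 65*y^2 + 74*y + 16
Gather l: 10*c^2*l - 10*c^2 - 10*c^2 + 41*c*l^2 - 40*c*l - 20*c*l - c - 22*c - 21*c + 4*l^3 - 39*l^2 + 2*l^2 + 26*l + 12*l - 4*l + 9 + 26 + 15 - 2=-20*c^2 - 44*c + 4*l^3 + l^2*(41*c - 37) + l*(10*c^2 - 60*c + 34) + 48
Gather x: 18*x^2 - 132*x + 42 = 18*x^2 - 132*x + 42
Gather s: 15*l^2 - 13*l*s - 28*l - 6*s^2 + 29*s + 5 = 15*l^2 - 28*l - 6*s^2 + s*(29 - 13*l) + 5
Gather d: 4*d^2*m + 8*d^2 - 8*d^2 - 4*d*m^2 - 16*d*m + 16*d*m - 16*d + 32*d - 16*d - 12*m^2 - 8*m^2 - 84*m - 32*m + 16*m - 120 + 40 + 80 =4*d^2*m - 4*d*m^2 - 20*m^2 - 100*m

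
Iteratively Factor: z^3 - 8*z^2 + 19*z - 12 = (z - 3)*(z^2 - 5*z + 4) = (z - 3)*(z - 1)*(z - 4)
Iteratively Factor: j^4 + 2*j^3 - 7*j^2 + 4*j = (j - 1)*(j^3 + 3*j^2 - 4*j) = (j - 1)*(j + 4)*(j^2 - j) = (j - 1)^2*(j + 4)*(j)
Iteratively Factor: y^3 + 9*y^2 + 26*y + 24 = (y + 3)*(y^2 + 6*y + 8) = (y + 2)*(y + 3)*(y + 4)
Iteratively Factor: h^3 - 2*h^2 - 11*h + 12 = (h - 4)*(h^2 + 2*h - 3) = (h - 4)*(h - 1)*(h + 3)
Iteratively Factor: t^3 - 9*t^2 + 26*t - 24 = (t - 3)*(t^2 - 6*t + 8) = (t - 3)*(t - 2)*(t - 4)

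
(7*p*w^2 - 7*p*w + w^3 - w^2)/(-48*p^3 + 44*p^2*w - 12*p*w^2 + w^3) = w*(-7*p*w + 7*p - w^2 + w)/(48*p^3 - 44*p^2*w + 12*p*w^2 - w^3)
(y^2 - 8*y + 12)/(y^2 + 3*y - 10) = (y - 6)/(y + 5)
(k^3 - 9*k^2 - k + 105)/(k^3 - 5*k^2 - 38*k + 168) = (k^2 - 2*k - 15)/(k^2 + 2*k - 24)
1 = 1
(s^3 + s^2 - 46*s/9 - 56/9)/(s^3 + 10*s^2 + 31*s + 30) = (s^2 - s - 28/9)/(s^2 + 8*s + 15)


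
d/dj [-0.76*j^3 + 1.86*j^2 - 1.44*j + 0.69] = -2.28*j^2 + 3.72*j - 1.44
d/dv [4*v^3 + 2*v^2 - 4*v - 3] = 12*v^2 + 4*v - 4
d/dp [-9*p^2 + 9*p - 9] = 9 - 18*p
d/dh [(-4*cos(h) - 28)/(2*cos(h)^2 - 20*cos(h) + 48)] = 2*(sin(h)^2 - 14*cos(h) + 93)*sin(h)/(cos(h)^2 - 10*cos(h) + 24)^2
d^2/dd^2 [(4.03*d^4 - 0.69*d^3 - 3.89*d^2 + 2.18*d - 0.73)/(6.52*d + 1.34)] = (1027.901472*d^4 + 504.684512*d^3 + 50.664864*d^2 - 7.43378399999997*d - 114.1274)/(277.167808*d^3 + 170.891808*d^2 + 35.121936*d + 2.406104)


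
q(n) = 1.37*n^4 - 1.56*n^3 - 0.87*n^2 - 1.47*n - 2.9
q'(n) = 5.48*n^3 - 4.68*n^2 - 1.74*n - 1.47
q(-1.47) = 8.73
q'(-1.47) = -26.43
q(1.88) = -1.99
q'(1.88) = 15.13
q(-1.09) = 1.62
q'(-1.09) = -12.23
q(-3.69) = 323.05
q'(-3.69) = -334.11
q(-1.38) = 6.54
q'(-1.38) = -22.38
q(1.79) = -3.20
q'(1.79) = 11.85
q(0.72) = -4.62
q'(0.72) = -3.10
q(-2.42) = 64.66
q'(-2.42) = -102.33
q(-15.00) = 74444.65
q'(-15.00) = -19523.37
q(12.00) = 25566.82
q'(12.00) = 8773.17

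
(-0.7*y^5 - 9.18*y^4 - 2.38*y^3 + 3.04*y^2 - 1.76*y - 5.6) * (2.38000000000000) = -1.666*y^5 - 21.8484*y^4 - 5.6644*y^3 + 7.2352*y^2 - 4.1888*y - 13.328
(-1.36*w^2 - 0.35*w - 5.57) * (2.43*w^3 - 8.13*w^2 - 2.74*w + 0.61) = -3.3048*w^5 + 10.2063*w^4 - 6.9632*w^3 + 45.4135*w^2 + 15.0483*w - 3.3977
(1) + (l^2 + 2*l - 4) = l^2 + 2*l - 3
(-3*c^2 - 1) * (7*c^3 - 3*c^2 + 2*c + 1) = -21*c^5 + 9*c^4 - 13*c^3 - 2*c - 1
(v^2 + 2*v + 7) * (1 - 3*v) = -3*v^3 - 5*v^2 - 19*v + 7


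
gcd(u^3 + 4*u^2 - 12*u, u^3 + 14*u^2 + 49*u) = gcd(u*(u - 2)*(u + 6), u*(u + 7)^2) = u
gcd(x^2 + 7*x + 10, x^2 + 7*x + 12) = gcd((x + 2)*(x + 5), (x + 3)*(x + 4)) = 1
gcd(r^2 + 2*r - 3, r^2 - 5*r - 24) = r + 3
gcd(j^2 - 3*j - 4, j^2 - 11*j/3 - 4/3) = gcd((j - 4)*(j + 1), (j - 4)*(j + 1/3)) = j - 4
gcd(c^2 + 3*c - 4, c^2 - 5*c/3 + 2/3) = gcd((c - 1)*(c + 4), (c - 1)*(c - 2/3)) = c - 1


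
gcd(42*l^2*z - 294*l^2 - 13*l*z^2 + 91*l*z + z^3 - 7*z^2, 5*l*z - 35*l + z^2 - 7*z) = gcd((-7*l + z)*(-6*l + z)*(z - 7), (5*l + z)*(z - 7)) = z - 7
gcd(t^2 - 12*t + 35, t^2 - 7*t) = t - 7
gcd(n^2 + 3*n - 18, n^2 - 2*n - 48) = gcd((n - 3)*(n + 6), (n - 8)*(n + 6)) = n + 6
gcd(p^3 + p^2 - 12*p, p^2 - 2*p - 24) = p + 4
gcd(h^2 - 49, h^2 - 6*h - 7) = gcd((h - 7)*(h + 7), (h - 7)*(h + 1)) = h - 7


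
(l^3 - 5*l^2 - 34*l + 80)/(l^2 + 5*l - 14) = (l^2 - 3*l - 40)/(l + 7)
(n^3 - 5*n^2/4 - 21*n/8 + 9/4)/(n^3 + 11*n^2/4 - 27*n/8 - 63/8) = (4*n^2 - 11*n + 6)/(4*n^2 + 5*n - 21)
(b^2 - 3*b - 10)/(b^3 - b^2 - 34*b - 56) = (b - 5)/(b^2 - 3*b - 28)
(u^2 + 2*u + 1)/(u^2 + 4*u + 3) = (u + 1)/(u + 3)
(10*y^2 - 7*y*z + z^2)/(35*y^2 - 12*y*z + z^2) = (2*y - z)/(7*y - z)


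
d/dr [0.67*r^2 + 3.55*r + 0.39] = 1.34*r + 3.55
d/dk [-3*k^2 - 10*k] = -6*k - 10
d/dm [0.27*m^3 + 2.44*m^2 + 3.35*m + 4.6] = 0.81*m^2 + 4.88*m + 3.35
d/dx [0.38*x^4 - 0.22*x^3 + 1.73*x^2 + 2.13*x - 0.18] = 1.52*x^3 - 0.66*x^2 + 3.46*x + 2.13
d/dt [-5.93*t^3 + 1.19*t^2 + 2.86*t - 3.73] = -17.79*t^2 + 2.38*t + 2.86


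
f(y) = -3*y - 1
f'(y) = -3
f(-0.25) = -0.25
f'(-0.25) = -3.00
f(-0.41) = 0.23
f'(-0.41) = -3.00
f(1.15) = -4.45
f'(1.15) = -3.00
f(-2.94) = 7.82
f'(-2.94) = -3.00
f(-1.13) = 2.39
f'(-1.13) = -3.00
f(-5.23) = 14.69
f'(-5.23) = -3.00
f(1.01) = -4.03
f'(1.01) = -3.00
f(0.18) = -1.54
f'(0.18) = -3.00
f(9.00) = -28.00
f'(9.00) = -3.00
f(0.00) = -1.00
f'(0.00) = -3.00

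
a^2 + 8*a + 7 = (a + 1)*(a + 7)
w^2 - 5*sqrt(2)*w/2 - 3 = (w - 3*sqrt(2))*(w + sqrt(2)/2)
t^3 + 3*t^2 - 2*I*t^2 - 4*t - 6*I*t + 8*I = (t - 1)*(t + 4)*(t - 2*I)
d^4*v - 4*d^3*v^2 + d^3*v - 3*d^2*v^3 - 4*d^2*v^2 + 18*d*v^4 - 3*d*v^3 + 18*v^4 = (d - 3*v)^2*(d + 2*v)*(d*v + v)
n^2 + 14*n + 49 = (n + 7)^2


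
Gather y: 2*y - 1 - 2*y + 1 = 0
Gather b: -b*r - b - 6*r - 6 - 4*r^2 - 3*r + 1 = b*(-r - 1) - 4*r^2 - 9*r - 5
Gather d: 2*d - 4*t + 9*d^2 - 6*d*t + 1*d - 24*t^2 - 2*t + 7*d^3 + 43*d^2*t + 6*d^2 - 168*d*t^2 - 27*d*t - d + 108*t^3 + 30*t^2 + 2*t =7*d^3 + d^2*(43*t + 15) + d*(-168*t^2 - 33*t + 2) + 108*t^3 + 6*t^2 - 4*t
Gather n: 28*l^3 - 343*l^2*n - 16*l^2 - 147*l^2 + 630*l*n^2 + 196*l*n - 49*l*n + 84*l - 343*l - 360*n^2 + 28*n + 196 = 28*l^3 - 163*l^2 - 259*l + n^2*(630*l - 360) + n*(-343*l^2 + 147*l + 28) + 196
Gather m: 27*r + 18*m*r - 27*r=18*m*r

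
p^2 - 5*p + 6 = (p - 3)*(p - 2)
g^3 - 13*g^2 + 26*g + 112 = (g - 8)*(g - 7)*(g + 2)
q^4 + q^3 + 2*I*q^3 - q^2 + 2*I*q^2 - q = q*(q + 1)*(q + I)^2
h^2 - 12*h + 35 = (h - 7)*(h - 5)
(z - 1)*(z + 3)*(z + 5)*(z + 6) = z^4 + 13*z^3 + 49*z^2 + 27*z - 90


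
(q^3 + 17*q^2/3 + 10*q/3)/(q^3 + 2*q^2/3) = (q + 5)/q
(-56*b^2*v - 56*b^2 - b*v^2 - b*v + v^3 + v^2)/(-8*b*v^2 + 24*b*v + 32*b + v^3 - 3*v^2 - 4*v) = (7*b + v)/(v - 4)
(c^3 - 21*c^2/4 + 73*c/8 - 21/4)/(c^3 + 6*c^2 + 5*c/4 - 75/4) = (4*c^2 - 15*c + 14)/(2*(2*c^2 + 15*c + 25))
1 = 1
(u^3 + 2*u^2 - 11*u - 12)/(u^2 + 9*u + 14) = (u^3 + 2*u^2 - 11*u - 12)/(u^2 + 9*u + 14)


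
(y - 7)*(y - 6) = y^2 - 13*y + 42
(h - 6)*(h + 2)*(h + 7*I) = h^3 - 4*h^2 + 7*I*h^2 - 12*h - 28*I*h - 84*I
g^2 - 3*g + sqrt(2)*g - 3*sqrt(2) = (g - 3)*(g + sqrt(2))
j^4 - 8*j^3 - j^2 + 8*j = j*(j - 8)*(j - 1)*(j + 1)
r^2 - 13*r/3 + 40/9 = (r - 8/3)*(r - 5/3)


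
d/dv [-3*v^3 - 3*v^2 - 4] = 3*v*(-3*v - 2)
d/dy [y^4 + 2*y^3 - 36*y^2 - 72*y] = 4*y^3 + 6*y^2 - 72*y - 72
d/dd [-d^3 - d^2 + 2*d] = -3*d^2 - 2*d + 2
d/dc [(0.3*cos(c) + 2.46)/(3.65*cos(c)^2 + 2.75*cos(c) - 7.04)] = (1.095*cos(c)^2 + 17.958*cos(c) + 8.877)*sin(c)/(13.3225*cos(c)^4 + 20.075*cos(c)^3 - 43.8295*cos(c)^2 - 38.72*cos(c) + 49.5616)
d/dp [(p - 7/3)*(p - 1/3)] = 2*p - 8/3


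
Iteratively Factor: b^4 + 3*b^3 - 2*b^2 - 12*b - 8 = (b + 2)*(b^3 + b^2 - 4*b - 4) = (b - 2)*(b + 2)*(b^2 + 3*b + 2) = (b - 2)*(b + 2)^2*(b + 1)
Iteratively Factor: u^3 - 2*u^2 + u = (u - 1)*(u^2 - u) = u*(u - 1)*(u - 1)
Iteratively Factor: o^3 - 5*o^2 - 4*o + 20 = (o - 2)*(o^2 - 3*o - 10) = (o - 5)*(o - 2)*(o + 2)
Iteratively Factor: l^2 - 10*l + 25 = (l - 5)*(l - 5)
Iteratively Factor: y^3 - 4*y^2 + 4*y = (y - 2)*(y^2 - 2*y) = (y - 2)^2*(y)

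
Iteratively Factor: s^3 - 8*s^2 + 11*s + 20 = (s + 1)*(s^2 - 9*s + 20) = (s - 5)*(s + 1)*(s - 4)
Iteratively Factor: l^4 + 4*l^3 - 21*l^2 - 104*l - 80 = (l - 5)*(l^3 + 9*l^2 + 24*l + 16) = (l - 5)*(l + 4)*(l^2 + 5*l + 4) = (l - 5)*(l + 4)^2*(l + 1)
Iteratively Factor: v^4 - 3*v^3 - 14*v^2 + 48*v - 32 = (v - 1)*(v^3 - 2*v^2 - 16*v + 32) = (v - 1)*(v + 4)*(v^2 - 6*v + 8) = (v - 4)*(v - 1)*(v + 4)*(v - 2)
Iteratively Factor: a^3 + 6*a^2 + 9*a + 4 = (a + 1)*(a^2 + 5*a + 4) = (a + 1)^2*(a + 4)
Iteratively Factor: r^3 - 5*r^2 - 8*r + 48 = (r + 3)*(r^2 - 8*r + 16) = (r - 4)*(r + 3)*(r - 4)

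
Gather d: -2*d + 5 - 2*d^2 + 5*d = -2*d^2 + 3*d + 5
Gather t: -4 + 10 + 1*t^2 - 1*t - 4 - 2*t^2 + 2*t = -t^2 + t + 2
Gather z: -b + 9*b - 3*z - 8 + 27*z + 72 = 8*b + 24*z + 64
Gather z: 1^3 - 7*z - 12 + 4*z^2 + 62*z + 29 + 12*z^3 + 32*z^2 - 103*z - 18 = 12*z^3 + 36*z^2 - 48*z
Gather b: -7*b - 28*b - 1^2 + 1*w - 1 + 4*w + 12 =-35*b + 5*w + 10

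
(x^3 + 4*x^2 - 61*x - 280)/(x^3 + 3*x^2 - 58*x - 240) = (x + 7)/(x + 6)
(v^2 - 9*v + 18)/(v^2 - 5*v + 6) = (v - 6)/(v - 2)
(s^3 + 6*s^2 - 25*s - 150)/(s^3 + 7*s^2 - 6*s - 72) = (s^2 - 25)/(s^2 + s - 12)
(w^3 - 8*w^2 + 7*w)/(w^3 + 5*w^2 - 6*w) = (w - 7)/(w + 6)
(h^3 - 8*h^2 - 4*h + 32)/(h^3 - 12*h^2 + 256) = (h^2 - 4)/(h^2 - 4*h - 32)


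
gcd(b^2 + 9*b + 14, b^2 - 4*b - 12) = b + 2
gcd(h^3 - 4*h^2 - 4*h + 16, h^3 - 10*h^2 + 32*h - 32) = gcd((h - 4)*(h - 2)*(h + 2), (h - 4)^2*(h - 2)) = h^2 - 6*h + 8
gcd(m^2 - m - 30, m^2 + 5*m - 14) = 1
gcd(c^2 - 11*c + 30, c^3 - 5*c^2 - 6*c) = c - 6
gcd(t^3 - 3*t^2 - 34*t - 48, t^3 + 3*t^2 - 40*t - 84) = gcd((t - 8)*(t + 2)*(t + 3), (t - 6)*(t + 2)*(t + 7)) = t + 2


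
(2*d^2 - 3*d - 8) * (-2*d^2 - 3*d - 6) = -4*d^4 + 13*d^2 + 42*d + 48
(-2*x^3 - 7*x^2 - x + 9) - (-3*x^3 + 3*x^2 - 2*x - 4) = x^3 - 10*x^2 + x + 13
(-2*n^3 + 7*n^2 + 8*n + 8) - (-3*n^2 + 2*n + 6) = -2*n^3 + 10*n^2 + 6*n + 2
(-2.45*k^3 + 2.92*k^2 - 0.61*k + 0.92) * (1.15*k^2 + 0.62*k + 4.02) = -2.8175*k^5 + 1.839*k^4 - 8.7401*k^3 + 12.4182*k^2 - 1.8818*k + 3.6984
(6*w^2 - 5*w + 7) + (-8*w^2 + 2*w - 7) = -2*w^2 - 3*w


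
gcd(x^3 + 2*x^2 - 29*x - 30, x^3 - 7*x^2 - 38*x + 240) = x^2 + x - 30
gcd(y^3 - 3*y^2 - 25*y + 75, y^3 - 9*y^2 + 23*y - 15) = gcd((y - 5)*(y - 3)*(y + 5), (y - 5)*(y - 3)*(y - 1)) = y^2 - 8*y + 15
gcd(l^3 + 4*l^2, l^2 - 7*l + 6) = 1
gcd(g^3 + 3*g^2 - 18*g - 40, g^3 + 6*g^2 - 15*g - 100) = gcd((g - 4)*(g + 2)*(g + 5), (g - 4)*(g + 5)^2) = g^2 + g - 20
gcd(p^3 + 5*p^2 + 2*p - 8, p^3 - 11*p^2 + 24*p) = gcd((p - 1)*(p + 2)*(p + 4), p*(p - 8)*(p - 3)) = 1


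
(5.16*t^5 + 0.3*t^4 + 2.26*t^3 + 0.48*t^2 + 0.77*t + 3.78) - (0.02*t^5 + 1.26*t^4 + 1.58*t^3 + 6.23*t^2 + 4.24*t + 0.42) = 5.14*t^5 - 0.96*t^4 + 0.68*t^3 - 5.75*t^2 - 3.47*t + 3.36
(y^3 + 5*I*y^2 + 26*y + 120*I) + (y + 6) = y^3 + 5*I*y^2 + 27*y + 6 + 120*I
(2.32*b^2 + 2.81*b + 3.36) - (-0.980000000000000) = 2.32*b^2 + 2.81*b + 4.34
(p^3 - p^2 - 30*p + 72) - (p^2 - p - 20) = p^3 - 2*p^2 - 29*p + 92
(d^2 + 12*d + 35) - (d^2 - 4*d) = 16*d + 35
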